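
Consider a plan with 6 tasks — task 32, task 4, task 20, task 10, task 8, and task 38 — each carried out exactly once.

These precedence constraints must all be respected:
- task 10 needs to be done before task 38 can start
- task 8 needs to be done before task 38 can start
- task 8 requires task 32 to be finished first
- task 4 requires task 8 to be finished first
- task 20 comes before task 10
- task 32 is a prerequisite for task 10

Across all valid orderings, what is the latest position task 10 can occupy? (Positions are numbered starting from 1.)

5

The only task forced after task 10 (directly or by a chain) is task 38.
So at least 1 task follows task 10, putting task 10 no later than position 5. That position is achievable by scheduling everything else first.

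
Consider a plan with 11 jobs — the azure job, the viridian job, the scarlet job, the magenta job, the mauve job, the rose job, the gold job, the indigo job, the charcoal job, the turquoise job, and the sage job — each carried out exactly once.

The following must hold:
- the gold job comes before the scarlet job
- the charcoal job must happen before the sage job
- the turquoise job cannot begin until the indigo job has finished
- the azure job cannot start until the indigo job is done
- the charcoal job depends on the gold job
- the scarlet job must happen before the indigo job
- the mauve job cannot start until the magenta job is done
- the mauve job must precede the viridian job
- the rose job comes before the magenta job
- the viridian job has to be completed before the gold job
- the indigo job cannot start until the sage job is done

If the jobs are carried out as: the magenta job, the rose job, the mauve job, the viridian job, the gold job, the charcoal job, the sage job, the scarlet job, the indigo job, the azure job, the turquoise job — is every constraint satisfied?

No

The sequence places the magenta job ahead of the rose job.
Since the rose job is required before the magenta job, the ordering is invalid.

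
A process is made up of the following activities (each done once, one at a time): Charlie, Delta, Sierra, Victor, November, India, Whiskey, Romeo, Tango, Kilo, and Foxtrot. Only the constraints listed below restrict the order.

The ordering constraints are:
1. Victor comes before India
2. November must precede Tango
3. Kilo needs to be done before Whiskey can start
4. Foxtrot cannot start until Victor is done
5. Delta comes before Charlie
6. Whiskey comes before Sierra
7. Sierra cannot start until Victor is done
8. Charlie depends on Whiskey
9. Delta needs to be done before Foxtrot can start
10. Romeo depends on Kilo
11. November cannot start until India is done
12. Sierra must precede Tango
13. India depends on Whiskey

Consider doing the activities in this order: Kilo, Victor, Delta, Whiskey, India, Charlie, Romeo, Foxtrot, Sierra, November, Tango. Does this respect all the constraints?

Going through the constraints one by one, each required predecessor appears earlier in the sequence than its dependent — e.g. Victor (position 2) is before Sierra (position 9), as required.

Yes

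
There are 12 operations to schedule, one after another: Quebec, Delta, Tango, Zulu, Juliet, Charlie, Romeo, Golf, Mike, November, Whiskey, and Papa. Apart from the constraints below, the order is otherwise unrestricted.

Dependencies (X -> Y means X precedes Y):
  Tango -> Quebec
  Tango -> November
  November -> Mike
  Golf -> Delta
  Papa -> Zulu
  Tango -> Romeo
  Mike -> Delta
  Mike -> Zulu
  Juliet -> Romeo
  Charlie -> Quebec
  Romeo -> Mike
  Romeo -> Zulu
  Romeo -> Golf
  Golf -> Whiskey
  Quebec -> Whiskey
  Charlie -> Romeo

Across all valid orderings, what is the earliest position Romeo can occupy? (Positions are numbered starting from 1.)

The operations that are forced before Romeo, directly or transitively, are Tango, Juliet, Charlie. That's 3 operations.
With 3 mandatory predecessors, the earliest Romeo can sit is position 3+1 = 4, and placing just those 3 first achieves it.

4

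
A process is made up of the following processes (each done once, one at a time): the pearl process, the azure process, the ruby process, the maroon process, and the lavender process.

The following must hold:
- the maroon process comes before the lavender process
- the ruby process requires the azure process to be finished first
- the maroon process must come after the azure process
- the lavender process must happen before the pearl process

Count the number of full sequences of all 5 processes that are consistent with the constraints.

The azure process is the only process with nothing required before it, so every ordering starts there.
Systematically extending each partial ordering one process at a time and counting, there are 4 complete orderings.

4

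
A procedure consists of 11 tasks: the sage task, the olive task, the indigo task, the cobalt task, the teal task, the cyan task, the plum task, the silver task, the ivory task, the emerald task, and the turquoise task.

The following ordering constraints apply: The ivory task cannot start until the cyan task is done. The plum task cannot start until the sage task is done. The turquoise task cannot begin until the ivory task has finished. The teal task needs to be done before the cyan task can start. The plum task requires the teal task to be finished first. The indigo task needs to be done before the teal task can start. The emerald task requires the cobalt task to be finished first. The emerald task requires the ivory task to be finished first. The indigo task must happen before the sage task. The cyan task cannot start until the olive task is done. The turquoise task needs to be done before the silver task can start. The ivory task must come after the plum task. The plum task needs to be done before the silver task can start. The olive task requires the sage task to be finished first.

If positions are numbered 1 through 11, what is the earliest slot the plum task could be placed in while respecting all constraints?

The tasks that are forced before the plum task, directly or transitively, are the sage task, the indigo task, the teal task. That's 3 tasks.
So at minimum 3 tasks come before the plum task, putting the plum task no earlier than position 4. That position is achievable by scheduling exactly those predecessors first.

4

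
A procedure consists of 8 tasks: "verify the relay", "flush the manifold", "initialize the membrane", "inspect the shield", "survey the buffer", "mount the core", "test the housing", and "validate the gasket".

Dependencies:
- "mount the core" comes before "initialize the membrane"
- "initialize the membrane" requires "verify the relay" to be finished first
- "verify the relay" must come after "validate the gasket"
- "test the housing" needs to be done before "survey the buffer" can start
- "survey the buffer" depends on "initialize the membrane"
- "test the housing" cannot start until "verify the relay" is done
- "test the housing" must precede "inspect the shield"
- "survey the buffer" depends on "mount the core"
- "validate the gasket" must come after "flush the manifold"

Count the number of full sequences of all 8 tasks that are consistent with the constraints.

2 tasks have no prerequisites ("flush the manifold", "mount the core"), so any of them could come first.
Enumerating by repeatedly choosing an available task (one whose prerequisites are all placed) gives 24 distinct complete orderings.

24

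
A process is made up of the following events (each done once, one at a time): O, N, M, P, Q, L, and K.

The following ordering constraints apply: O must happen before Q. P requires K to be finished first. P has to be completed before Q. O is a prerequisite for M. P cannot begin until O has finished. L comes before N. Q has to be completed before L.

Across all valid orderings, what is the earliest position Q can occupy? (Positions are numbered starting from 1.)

4

Every event that must precede Q has to come before it. Tracing all chains that end at Q, those events are: O, P, K — 3 in total.
So at minimum 3 events come before Q, putting Q no earlier than position 4. That position is achievable by scheduling exactly those predecessors first.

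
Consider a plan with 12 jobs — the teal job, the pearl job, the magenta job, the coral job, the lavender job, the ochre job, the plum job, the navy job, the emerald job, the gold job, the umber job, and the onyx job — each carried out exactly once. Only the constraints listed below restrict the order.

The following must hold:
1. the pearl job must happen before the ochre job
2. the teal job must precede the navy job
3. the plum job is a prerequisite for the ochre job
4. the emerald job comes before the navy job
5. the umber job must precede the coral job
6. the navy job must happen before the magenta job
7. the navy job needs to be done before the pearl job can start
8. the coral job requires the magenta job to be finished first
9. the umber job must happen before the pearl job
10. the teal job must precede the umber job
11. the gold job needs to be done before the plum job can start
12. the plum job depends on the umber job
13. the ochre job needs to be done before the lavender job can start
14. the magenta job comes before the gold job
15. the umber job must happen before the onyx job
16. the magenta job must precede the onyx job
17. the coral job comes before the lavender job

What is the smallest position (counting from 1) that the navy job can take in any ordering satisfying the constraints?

Working backwards through the constraints from the navy job, its full set of required predecessors is the teal job, the emerald job — 2 of them.
So at minimum 2 jobs come before the navy job, putting the navy job no earlier than position 3. That position is achievable by scheduling exactly those predecessors first.

3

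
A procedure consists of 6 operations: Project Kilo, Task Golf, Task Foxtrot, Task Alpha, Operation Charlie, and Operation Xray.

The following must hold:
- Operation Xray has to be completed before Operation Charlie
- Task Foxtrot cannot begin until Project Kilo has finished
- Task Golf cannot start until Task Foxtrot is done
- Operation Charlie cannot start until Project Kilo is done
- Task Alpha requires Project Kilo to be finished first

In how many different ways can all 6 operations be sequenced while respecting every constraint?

42

2 operations have no prerequisites (Project Kilo, Operation Xray), so any of them could come first.
Counting all ways to extend the partial order to a total order gives 42.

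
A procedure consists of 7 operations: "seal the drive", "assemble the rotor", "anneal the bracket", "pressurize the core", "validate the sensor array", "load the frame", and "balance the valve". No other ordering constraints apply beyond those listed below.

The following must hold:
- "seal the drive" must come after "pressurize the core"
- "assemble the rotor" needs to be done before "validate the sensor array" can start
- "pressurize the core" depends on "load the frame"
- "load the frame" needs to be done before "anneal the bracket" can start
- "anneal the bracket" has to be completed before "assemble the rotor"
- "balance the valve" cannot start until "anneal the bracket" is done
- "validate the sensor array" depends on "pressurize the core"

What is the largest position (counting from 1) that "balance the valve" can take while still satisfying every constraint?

No constraint forces any operation after "balance the valve", so it can be placed last, in position 7.

7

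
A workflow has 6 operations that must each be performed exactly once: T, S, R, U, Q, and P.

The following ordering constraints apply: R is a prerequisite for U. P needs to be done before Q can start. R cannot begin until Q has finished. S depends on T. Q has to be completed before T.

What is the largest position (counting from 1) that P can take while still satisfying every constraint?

The operations that are forced after P, directly or by a chain of constraints, are T, S, R, U, Q. That's 5 operations.
So at least 5 operations follow P, putting P no later than position 1. That position is achievable by scheduling everything else first.

1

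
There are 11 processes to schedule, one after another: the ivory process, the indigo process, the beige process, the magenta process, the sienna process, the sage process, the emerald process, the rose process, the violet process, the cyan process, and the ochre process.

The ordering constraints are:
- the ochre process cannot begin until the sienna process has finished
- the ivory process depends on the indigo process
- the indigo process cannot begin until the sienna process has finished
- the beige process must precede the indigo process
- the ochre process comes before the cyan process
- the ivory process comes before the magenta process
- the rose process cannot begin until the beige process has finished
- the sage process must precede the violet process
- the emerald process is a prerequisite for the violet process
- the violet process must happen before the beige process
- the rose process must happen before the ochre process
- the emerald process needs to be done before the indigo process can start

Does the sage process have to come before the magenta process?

Yes

Tracing the constraints gives a chain: the sage process → the violet process → the beige process → the indigo process → the ivory process → the magenta process.
Hence the sage process necessarily comes before the magenta process.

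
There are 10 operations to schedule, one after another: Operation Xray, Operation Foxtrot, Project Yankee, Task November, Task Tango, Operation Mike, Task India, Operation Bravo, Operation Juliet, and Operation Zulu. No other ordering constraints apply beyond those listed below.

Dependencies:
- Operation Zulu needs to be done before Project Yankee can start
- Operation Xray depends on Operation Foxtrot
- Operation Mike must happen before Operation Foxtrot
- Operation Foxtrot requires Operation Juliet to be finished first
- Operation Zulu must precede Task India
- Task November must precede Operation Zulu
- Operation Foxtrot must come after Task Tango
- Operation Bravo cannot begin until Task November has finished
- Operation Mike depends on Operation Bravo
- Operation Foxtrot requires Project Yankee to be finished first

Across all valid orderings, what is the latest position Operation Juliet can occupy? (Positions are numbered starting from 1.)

8

Following every chain forward from Operation Juliet, the operations that must come later are Operation Xray, Operation Foxtrot — 2 of them.
So at least 2 operations follow Operation Juliet, putting Operation Juliet no later than position 8. That position is achievable by scheduling everything else first.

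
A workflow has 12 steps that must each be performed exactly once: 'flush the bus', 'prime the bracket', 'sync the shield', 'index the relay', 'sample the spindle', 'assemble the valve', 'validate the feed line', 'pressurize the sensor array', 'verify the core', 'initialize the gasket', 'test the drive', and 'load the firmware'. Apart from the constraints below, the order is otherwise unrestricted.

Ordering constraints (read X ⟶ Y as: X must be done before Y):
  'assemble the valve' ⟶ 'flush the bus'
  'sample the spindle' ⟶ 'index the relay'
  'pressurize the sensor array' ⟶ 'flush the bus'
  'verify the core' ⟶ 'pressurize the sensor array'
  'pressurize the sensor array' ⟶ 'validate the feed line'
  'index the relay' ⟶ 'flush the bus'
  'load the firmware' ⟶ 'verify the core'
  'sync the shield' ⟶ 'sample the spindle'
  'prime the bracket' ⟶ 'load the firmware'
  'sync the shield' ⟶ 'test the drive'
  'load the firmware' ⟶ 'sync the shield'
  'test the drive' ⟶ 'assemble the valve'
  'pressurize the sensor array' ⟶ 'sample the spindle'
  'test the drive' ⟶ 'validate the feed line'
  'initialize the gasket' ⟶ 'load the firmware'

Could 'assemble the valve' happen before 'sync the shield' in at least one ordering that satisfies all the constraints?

No

There is a dependency chain 'sync the shield' → 'test the drive' → 'assemble the valve', so 'assemble the valve' always comes after 'sync the shield'.
Hence 'assemble the valve' can never be scheduled before 'sync the shield'.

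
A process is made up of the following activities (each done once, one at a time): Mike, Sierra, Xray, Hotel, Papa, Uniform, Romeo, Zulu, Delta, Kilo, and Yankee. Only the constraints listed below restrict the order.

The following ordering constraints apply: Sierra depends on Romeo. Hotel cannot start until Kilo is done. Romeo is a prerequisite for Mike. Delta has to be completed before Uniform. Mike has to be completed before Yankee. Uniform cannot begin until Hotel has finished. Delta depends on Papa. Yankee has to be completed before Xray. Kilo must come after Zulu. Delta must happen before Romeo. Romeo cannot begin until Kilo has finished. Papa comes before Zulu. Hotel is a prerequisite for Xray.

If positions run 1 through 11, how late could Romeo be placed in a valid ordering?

7

Following every chain forward from Romeo, the activities that must come later are Mike, Sierra, Xray, Yankee — 4 of them.
So at least 4 activities follow Romeo, putting Romeo no later than position 7. That position is achievable by scheduling everything else first.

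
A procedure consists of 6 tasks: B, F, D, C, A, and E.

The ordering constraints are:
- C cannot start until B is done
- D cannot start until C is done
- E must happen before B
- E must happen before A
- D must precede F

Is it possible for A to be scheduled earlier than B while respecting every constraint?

No chain of constraints runs from B to A, so B is not required to come first.
That means at least one valid schedule has A before B.

Yes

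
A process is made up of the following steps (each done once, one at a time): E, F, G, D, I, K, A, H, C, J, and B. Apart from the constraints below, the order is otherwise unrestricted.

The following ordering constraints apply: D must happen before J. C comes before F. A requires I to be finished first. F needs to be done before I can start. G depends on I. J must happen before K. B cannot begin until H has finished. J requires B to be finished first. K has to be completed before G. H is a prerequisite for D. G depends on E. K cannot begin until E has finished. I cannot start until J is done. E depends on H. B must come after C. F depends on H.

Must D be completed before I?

Yes

Chaining the stated constraints: D → J → I.
So D must precede I in any valid ordering.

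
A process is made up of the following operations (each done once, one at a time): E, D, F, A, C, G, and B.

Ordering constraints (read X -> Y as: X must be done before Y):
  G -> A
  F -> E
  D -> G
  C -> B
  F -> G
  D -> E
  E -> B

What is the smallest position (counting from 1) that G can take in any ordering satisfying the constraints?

The operations that are forced before G, directly or transitively, are D, F. That's 2 operations.
So at minimum 2 operations come before G, putting G no earlier than position 3. That position is achievable by scheduling exactly those predecessors first.

3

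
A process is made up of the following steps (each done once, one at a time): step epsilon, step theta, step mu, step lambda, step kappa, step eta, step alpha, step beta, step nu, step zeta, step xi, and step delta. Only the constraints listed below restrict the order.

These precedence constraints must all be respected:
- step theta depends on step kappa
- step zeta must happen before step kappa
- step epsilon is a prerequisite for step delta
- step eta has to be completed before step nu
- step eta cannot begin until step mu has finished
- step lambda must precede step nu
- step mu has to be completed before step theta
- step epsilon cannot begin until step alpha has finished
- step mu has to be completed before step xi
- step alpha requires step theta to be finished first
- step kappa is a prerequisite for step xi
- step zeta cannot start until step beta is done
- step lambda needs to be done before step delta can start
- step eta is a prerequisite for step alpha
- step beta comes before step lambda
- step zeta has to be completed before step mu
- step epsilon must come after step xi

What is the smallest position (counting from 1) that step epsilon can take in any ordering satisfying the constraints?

9

The steps that are forced before step epsilon, directly or transitively, are step theta, step mu, step kappa, step eta, step alpha, step beta, step zeta, step xi. That's 8 steps.
With 8 mandatory predecessors, the earliest step epsilon can sit is position 8+1 = 9, and placing just those 8 first achieves it.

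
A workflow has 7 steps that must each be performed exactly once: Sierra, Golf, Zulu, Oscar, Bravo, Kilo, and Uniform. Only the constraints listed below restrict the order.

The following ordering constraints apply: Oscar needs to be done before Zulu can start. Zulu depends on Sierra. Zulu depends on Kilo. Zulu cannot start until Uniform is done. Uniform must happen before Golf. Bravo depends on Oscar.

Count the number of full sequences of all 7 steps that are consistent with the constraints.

4 steps have no prerequisites (Sierra, Oscar, Kilo, Uniform), so any of them could come first.
Enumerating by repeatedly choosing an available step (one whose prerequisites are all placed) gives 348 distinct complete orderings.

348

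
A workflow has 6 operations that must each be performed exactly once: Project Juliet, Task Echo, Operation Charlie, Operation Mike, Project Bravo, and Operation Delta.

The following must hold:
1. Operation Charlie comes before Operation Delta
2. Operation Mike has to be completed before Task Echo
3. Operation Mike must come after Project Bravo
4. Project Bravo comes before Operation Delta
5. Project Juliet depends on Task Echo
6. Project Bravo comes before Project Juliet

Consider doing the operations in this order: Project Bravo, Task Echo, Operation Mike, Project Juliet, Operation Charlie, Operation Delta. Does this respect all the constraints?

No

Here Operation Mike comes after Task Echo.
That contradicts the constraint that Operation Mike must precede Task Echo.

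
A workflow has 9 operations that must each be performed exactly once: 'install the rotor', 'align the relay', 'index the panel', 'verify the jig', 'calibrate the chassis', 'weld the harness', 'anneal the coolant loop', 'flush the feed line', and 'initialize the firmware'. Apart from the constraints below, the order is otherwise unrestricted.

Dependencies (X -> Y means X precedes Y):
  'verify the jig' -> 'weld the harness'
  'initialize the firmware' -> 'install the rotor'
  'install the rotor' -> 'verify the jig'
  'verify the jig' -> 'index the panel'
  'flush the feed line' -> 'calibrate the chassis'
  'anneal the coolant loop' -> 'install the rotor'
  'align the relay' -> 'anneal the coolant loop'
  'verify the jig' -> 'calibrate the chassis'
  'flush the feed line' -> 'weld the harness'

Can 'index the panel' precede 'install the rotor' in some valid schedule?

No

The constraints give a chain 'install the rotor' → 'verify the jig' → 'index the panel', which forces 'install the rotor' before 'index the panel'.
Hence 'index the panel' can never be scheduled before 'install the rotor'.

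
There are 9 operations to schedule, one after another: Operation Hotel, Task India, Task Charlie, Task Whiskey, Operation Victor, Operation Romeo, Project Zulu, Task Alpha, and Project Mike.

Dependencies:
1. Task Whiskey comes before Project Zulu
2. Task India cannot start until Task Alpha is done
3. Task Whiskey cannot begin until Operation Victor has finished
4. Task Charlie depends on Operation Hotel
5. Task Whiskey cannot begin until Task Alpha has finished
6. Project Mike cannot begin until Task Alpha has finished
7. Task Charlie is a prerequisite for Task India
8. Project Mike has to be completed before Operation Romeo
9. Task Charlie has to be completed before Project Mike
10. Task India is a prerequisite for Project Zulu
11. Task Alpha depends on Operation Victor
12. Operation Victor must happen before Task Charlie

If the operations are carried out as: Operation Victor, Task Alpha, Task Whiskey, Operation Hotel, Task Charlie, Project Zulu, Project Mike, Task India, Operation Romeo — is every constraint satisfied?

In the proposed order, Project Zulu appears before Task India.
But one of the constraints requires Task India before Project Zulu, so this ordering violates it.

No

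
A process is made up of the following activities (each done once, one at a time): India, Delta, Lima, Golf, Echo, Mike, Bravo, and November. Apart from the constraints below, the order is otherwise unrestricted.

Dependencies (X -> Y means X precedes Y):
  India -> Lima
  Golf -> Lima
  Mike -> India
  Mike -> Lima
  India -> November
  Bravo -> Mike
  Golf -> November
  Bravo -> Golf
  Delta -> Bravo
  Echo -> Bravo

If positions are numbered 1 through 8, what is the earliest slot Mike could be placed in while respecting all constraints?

Working backwards through the constraints from Mike, its full set of required predecessors is Delta, Echo, Bravo — 3 of them.
With 3 mandatory predecessors, the earliest Mike can sit is position 3+1 = 4, and placing just those 3 first achieves it.

4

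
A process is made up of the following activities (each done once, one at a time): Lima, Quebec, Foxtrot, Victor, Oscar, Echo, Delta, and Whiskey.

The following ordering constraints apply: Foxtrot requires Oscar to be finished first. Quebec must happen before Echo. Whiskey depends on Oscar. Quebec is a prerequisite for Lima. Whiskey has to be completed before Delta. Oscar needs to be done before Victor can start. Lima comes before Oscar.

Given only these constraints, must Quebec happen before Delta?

Yes

Tracing the constraints gives a chain: Quebec → Lima → Oscar → Whiskey → Delta.
That forces Quebec before Delta in every valid schedule.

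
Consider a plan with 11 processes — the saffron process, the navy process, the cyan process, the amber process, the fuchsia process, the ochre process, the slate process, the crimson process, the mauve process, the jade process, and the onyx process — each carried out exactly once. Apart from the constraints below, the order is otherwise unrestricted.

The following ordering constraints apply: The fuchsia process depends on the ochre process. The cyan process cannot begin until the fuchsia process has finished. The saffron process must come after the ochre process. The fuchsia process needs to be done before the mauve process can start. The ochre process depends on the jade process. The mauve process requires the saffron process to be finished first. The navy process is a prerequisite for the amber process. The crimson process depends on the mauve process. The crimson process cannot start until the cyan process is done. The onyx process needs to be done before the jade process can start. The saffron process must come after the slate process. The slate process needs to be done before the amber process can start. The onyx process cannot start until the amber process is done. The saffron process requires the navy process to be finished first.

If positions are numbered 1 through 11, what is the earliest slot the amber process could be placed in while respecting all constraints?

3

Working backwards through the constraints from the amber process, its full set of required predecessors is the navy process, the slate process — 2 of them.
With 2 mandatory predecessors, the earliest the amber process can sit is position 2+1 = 3, and placing just those 2 first achieves it.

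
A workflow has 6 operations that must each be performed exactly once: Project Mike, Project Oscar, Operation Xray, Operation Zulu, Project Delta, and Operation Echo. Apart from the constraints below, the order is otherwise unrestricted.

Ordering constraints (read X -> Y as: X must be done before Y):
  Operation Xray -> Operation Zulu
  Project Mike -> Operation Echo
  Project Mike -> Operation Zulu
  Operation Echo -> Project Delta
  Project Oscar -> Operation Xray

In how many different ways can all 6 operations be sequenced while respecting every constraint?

The operations with no prerequisites are Project Mike, Project Oscar; any of them can be placed first.
Enumerating by repeatedly choosing an available operation (one whose prerequisites are all placed) gives 19 distinct complete orderings.

19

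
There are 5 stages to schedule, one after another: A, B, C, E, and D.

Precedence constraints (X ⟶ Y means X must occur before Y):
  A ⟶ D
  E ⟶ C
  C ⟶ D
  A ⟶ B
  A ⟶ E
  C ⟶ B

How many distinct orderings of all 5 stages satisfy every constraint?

Only A has no prerequisites, so it must go first.
Enumerating by repeatedly choosing an available stage (one whose prerequisites are all placed) gives 2 distinct complete orderings.

2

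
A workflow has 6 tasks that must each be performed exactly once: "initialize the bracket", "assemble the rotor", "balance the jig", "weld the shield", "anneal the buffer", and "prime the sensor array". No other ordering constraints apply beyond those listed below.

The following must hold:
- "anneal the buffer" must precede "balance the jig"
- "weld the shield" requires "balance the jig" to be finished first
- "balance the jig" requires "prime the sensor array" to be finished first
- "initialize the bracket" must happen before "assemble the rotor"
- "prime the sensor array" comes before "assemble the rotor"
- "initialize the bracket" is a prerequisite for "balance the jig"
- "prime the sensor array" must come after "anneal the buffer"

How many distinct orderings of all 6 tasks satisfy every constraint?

9

The tasks with no prerequisites are "initialize the bracket", "anneal the buffer"; any of them can be placed first.
Systematically extending each partial ordering one task at a time and counting, there are 9 complete orderings.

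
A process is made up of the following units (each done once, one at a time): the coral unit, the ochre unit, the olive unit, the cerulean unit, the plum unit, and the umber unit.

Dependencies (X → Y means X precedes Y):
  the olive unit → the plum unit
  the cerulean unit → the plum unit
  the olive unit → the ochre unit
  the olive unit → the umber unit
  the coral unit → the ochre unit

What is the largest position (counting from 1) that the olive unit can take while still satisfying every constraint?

3

Every unit that must follow the olive unit has to come after it. Tracing all chains starting from the olive unit, those units are: the ochre unit, the plum unit, the umber unit — 3 in total.
So at least 3 units follow the olive unit, putting the olive unit no later than position 3. That position is achievable by scheduling everything else first.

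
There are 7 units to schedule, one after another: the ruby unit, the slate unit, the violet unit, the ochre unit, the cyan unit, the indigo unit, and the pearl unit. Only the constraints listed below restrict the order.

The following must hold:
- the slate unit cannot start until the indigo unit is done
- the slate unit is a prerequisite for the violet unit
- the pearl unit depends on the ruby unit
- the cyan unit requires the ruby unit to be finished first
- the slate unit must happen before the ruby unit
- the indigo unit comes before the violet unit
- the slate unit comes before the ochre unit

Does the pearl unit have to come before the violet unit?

Nothing in the constraints links the pearl unit and the violet unit; they are unordered relative to each other.
So the pearl unit can come before the violet unit or after — it is not forced.

No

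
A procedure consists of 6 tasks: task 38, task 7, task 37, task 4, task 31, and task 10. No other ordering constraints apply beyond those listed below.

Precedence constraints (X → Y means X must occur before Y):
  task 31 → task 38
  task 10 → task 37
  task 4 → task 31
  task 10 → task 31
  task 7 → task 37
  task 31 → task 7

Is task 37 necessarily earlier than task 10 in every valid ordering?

In fact the dependencies run the other way: task 10 → task 37.
So task 37 never precedes task 10.

No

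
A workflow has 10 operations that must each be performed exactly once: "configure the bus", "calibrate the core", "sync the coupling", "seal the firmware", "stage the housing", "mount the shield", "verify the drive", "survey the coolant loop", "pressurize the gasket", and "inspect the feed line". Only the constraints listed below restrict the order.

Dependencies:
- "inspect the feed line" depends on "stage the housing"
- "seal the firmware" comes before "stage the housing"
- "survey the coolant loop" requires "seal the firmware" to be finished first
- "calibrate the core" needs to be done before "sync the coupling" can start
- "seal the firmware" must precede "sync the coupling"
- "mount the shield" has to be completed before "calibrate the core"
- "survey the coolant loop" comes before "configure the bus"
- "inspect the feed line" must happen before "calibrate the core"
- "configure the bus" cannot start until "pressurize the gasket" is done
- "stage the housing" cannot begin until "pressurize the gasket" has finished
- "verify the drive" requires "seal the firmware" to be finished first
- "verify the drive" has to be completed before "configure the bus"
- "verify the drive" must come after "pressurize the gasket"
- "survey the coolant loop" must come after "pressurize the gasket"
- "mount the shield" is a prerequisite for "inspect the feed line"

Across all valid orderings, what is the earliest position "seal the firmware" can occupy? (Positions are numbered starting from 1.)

No constraint forces any other operation before "seal the firmware", so it can be placed first.

1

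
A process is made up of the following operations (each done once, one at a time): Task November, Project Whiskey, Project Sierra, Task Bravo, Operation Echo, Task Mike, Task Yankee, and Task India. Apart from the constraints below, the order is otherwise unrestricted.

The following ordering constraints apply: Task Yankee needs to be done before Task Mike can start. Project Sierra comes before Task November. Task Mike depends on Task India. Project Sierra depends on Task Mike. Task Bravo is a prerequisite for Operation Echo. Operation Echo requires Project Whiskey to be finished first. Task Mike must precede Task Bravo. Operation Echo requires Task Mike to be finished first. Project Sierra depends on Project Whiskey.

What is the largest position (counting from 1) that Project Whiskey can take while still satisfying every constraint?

Following every chain forward from Project Whiskey, the operations that must come later are Task November, Project Sierra, Operation Echo — 3 of them.
So at least 3 operations follow Project Whiskey, putting Project Whiskey no later than position 5. That position is achievable by scheduling everything else first.

5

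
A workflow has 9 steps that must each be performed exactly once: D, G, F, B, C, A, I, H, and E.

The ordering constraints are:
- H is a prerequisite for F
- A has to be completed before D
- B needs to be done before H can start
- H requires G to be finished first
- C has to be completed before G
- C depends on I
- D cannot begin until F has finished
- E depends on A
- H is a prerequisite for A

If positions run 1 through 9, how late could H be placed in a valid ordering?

5

The steps that are forced after H, directly or by a chain of constraints, are D, F, A, E. That's 4 steps.
With 4 mandatory successors out of 9 steps total, the latest slot for H is 9−4 = 5, and it's reachable by doing all non-successors before H.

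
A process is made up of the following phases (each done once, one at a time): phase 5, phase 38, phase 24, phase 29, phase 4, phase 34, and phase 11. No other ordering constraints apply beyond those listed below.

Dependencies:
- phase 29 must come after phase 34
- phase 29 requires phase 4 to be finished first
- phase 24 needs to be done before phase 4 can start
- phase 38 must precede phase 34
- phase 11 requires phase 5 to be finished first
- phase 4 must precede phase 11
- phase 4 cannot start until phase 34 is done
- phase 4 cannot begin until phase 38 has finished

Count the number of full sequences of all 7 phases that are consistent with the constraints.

The phases with no prerequisites are phase 5, phase 38, phase 24; any of them can be placed first.
Systematically extending each partial ordering one phase at a time and counting, there are 33 complete orderings.

33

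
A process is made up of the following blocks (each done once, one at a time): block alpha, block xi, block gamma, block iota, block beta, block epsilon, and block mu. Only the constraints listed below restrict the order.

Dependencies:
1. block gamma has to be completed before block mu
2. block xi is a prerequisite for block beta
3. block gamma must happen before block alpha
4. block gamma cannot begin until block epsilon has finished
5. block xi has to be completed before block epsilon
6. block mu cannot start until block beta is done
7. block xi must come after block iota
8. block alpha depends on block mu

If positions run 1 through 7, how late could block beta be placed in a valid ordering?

Following every chain forward from block beta, the blocks that must come later are block alpha, block mu — 2 of them.
With 2 mandatory successors out of 7 blocks total, the latest slot for block beta is 7−2 = 5, and it's reachable by doing all non-successors before block beta.

5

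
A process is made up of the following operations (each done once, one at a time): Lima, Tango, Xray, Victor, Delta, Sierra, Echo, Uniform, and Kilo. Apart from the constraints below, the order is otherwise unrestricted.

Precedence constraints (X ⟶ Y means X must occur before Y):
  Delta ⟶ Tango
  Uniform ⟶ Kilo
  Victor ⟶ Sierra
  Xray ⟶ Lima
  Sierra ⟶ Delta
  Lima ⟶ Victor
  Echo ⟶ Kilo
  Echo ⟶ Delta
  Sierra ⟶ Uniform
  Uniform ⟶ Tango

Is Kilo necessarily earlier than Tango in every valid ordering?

No

Nothing in the constraints links Kilo and Tango; they are unordered relative to each other.
A valid ordering placing Tango before Kilo exists, so the answer is no.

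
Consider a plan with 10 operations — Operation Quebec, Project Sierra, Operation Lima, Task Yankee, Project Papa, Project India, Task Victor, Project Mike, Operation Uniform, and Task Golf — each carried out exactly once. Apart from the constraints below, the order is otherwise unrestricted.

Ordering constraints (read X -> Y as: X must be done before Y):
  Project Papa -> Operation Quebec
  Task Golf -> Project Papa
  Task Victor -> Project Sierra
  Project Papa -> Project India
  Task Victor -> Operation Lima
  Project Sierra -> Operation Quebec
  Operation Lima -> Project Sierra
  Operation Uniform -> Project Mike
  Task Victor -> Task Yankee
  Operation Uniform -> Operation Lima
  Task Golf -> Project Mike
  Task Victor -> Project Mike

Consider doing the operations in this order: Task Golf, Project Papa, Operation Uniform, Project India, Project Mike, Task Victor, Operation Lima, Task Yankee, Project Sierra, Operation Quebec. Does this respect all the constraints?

No

Here Task Victor comes after Project Mike.
That contradicts the constraint that Task Victor must precede Project Mike.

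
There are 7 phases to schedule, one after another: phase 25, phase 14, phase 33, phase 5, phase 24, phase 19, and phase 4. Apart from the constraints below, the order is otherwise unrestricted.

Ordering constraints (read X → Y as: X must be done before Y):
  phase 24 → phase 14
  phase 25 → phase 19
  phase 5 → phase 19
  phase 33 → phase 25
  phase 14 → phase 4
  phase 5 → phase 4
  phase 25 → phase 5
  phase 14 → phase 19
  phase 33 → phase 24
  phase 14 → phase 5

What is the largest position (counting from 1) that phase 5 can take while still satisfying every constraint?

5

Following every chain forward from phase 5, the phases that must come later are phase 19, phase 4 — 2 of them.
So at least 2 phases follow phase 5, putting phase 5 no later than position 5. That position is achievable by scheduling everything else first.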